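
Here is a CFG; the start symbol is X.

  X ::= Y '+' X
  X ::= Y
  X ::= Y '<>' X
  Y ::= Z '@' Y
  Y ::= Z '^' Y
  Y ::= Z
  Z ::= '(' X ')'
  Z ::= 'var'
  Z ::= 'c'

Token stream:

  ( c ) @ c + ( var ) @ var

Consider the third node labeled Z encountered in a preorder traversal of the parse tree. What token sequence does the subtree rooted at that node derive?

c

[X [Y [Z ( [X [Y [Z c]]] )] @ [Y [Z c]]] + [X [Y [Z ( [X [Y [Z var]]] )] @ [Y [Z var]]]]]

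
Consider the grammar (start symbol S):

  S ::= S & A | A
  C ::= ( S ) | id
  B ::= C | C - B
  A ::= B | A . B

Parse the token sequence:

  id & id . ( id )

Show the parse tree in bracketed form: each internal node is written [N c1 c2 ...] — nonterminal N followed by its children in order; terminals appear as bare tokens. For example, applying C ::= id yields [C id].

[S [S [A [B [C id]]]] & [A [A [B [C id]]] . [B [C ( [S [A [B [C id]]]] )]]]]

S
S & A
A & A
B & A
C & A
id & A
id & A . B
id & B . B
id & C . B
id & id . B
id & id . C
id & id . ( S )
id & id . ( A )
id & id . ( B )
id & id . ( C )
id & id . ( id )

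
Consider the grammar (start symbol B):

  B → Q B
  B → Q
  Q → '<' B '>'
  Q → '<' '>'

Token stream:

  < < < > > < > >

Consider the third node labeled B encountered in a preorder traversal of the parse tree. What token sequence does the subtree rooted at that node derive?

< >

[B [Q < [B [Q < [B [Q < >]] >] [B [Q < >]]] >]]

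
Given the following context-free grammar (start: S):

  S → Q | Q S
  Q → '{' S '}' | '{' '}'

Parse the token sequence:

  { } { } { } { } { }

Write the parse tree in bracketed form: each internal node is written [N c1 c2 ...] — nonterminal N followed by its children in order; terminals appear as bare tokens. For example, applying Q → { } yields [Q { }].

S
Q S
{ } S
{ } Q S
{ } { } S
{ } { } Q S
{ } { } { } S
{ } { } { } Q S
{ } { } { } { } S
{ } { } { } { } Q
{ } { } { } { } { }

[S [Q { }] [S [Q { }] [S [Q { }] [S [Q { }] [S [Q { }]]]]]]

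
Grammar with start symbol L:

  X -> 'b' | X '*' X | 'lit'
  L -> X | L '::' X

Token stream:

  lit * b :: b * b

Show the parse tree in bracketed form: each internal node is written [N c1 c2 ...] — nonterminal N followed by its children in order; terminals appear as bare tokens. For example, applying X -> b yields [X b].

[L [L [X [X lit] * [X b]]] :: [X [X b] * [X b]]]

L
L :: X
X :: X
X * X :: X
lit * X :: X
lit * b :: X
lit * b :: X * X
lit * b :: b * X
lit * b :: b * b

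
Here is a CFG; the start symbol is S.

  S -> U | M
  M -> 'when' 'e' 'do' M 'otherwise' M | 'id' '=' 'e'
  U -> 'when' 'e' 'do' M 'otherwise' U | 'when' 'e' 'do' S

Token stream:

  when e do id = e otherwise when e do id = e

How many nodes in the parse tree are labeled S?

2

[S [U when e do [M id = e] otherwise [U when e do [S [M id = e]]]]]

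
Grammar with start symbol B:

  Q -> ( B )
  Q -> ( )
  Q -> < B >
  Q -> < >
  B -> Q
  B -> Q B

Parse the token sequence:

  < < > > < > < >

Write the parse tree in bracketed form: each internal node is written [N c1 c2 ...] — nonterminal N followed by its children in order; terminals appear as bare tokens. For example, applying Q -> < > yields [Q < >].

B
Q B
< B > B
< Q > B
< < > > B
< < > > Q B
< < > > < > B
< < > > < > Q
< < > > < > < >

[B [Q < [B [Q < >]] >] [B [Q < >] [B [Q < >]]]]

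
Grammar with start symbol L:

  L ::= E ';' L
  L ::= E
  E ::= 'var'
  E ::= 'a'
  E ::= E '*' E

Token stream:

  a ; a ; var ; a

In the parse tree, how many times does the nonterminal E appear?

4

[L [E a] ; [L [E a] ; [L [E var] ; [L [E a]]]]]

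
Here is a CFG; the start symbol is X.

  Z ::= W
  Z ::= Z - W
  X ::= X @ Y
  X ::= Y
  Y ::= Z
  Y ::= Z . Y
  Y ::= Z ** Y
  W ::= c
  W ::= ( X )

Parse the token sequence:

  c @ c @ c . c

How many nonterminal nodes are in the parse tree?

15

[X [X [X [Y [Z [W c]]]] @ [Y [Z [W c]]]] @ [Y [Z [W c]] . [Y [Z [W c]]]]]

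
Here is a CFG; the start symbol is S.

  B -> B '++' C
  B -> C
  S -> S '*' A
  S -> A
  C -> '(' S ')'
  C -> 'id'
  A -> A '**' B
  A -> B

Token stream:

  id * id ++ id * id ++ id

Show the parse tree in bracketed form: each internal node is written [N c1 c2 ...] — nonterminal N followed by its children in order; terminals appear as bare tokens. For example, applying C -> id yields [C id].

[S [S [S [A [B [C id]]]] * [A [B [B [C id]] ++ [C id]]]] * [A [B [B [C id]] ++ [C id]]]]

S
S * A
S * A * A
A * A * A
B * A * A
C * A * A
id * A * A
id * B * A
id * B ++ C * A
id * C ++ C * A
id * id ++ C * A
id * id ++ id * A
id * id ++ id * B
id * id ++ id * B ++ C
id * id ++ id * C ++ C
id * id ++ id * id ++ C
id * id ++ id * id ++ id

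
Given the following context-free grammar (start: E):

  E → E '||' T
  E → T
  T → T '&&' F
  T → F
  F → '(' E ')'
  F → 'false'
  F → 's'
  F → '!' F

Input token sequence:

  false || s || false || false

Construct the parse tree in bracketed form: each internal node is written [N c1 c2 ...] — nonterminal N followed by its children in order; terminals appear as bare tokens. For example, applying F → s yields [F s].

E
E || T
E || T || T
E || T || T || T
T || T || T || T
F || T || T || T
false || T || T || T
false || F || T || T
false || s || T || T
false || s || F || T
false || s || false || T
false || s || false || F
false || s || false || false

[E [E [E [E [T [F false]]] || [T [F s]]] || [T [F false]]] || [T [F false]]]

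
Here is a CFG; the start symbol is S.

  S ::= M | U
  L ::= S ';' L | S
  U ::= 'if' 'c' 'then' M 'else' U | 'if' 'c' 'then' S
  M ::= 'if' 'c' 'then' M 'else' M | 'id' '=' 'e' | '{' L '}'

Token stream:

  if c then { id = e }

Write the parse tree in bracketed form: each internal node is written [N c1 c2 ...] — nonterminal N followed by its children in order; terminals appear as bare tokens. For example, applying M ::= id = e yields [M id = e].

[S [U if c then [S [M { [L [S [M id = e]]] }]]]]

S
U
if c then S
if c then M
if c then { L }
if c then { S }
if c then { M }
if c then { id = e }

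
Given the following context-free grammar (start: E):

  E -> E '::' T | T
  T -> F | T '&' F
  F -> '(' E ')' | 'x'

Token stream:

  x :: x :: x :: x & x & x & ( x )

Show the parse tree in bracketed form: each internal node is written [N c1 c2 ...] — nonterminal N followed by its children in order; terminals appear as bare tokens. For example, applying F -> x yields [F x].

E
E :: T
E :: T :: T
E :: T :: T :: T
T :: T :: T :: T
F :: T :: T :: T
x :: T :: T :: T
x :: F :: T :: T
x :: x :: T :: T
x :: x :: F :: T
x :: x :: x :: T
x :: x :: x :: T & F
x :: x :: x :: T & F & F
x :: x :: x :: T & F & F & F
x :: x :: x :: F & F & F & F
x :: x :: x :: x & F & F & F
x :: x :: x :: x & x & F & F
x :: x :: x :: x & x & x & F
x :: x :: x :: x & x & x & ( E )
x :: x :: x :: x & x & x & ( T )
x :: x :: x :: x & x & x & ( F )
x :: x :: x :: x & x & x & ( x )

[E [E [E [E [T [F x]]] :: [T [F x]]] :: [T [F x]]] :: [T [T [T [T [F x]] & [F x]] & [F x]] & [F ( [E [T [F x]]] )]]]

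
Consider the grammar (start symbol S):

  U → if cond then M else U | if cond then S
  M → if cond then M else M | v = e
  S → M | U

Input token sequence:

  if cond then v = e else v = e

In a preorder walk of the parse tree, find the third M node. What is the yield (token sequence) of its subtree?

v = e

[S [M if cond then [M v = e] else [M v = e]]]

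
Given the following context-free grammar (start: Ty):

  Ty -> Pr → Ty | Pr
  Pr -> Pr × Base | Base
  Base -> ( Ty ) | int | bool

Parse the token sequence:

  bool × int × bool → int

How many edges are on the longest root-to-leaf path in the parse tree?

[Ty [Pr [Pr [Pr [Base bool]] × [Base int]] × [Base bool]] → [Ty [Pr [Base int]]]]

5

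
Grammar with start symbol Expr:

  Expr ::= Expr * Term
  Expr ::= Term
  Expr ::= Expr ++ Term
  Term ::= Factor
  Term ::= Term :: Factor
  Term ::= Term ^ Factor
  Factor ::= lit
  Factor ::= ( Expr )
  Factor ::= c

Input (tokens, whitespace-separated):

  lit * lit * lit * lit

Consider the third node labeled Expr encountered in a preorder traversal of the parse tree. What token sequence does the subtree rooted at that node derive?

lit * lit

[Expr [Expr [Expr [Expr [Term [Factor lit]]] * [Term [Factor lit]]] * [Term [Factor lit]]] * [Term [Factor lit]]]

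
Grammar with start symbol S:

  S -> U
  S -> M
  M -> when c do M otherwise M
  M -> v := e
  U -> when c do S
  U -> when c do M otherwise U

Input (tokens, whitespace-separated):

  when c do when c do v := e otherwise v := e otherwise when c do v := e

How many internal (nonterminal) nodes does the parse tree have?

[S [U when c do [M when c do [M v := e] otherwise [M v := e]] otherwise [U when c do [S [M v := e]]]]]

8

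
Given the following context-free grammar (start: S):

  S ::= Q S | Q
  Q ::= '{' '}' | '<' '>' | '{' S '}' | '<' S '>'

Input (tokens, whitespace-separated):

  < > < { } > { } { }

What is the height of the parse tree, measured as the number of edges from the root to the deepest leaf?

5

[S [Q < >] [S [Q < [S [Q { }]] >] [S [Q { }] [S [Q { }]]]]]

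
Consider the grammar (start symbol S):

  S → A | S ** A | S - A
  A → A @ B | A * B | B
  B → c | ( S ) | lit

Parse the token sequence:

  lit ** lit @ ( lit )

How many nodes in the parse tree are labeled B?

[S [S [A [B lit]]] ** [A [A [B lit]] @ [B ( [S [A [B lit]]] )]]]

4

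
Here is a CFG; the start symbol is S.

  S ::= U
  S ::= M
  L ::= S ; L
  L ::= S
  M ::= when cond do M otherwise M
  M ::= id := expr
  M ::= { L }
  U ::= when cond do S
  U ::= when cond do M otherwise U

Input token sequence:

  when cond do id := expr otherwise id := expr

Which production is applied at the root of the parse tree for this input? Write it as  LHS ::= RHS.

S ::= M

[S [M when cond do [M id := expr] otherwise [M id := expr]]]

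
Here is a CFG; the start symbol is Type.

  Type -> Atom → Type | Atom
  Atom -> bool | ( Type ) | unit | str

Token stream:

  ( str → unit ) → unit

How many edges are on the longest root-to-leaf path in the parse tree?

[Type [Atom ( [Type [Atom str] → [Type [Atom unit]]] )] → [Type [Atom unit]]]

5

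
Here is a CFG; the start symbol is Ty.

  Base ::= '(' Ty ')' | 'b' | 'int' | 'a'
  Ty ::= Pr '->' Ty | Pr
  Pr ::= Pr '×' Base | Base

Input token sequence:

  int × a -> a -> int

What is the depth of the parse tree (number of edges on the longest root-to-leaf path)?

[Ty [Pr [Pr [Base int]] × [Base a]] -> [Ty [Pr [Base a]] -> [Ty [Pr [Base int]]]]]

5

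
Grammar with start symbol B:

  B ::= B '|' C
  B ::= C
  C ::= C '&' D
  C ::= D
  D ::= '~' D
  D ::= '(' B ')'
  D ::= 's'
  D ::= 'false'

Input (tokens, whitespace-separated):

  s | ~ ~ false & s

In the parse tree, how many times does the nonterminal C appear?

[B [B [C [D s]]] | [C [C [D ~ [D ~ [D false]]]] & [D s]]]

3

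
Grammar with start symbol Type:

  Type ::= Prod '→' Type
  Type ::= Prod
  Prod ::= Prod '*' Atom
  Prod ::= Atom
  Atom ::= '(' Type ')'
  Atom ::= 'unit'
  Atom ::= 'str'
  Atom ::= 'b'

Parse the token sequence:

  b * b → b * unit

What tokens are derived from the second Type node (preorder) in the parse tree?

[Type [Prod [Prod [Atom b]] * [Atom b]] → [Type [Prod [Prod [Atom b]] * [Atom unit]]]]

b * unit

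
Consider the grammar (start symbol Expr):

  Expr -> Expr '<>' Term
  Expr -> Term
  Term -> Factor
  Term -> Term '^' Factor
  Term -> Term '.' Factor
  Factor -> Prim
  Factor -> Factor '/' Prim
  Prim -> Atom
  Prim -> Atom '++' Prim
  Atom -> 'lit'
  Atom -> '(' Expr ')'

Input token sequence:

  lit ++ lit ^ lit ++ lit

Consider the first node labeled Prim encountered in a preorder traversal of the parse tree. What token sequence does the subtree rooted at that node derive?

lit ++ lit

[Expr [Term [Term [Factor [Prim [Atom lit] ++ [Prim [Atom lit]]]]] ^ [Factor [Prim [Atom lit] ++ [Prim [Atom lit]]]]]]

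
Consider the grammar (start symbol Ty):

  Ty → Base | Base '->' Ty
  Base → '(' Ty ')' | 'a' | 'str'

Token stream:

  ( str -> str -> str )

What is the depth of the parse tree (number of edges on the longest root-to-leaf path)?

6

[Ty [Base ( [Ty [Base str] -> [Ty [Base str] -> [Ty [Base str]]]] )]]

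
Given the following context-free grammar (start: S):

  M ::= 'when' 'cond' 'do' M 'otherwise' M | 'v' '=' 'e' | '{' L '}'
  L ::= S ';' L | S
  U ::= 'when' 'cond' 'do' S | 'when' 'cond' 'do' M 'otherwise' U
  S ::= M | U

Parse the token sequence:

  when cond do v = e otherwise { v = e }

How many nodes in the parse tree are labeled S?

2

[S [M when cond do [M v = e] otherwise [M { [L [S [M v = e]]] }]]]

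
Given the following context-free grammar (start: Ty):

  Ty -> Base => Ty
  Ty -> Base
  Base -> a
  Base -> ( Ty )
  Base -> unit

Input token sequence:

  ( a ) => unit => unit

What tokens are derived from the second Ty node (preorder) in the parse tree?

[Ty [Base ( [Ty [Base a]] )] => [Ty [Base unit] => [Ty [Base unit]]]]

a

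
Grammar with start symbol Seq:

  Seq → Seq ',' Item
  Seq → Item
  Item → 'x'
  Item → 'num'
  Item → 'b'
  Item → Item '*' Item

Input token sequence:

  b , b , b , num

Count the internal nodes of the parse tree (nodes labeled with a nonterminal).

[Seq [Seq [Seq [Seq [Item b]] , [Item b]] , [Item b]] , [Item num]]

8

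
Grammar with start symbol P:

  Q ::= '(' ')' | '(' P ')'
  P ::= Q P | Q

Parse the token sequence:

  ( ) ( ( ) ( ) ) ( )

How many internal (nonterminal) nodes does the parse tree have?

10

[P [Q ( )] [P [Q ( [P [Q ( )] [P [Q ( )]]] )] [P [Q ( )]]]]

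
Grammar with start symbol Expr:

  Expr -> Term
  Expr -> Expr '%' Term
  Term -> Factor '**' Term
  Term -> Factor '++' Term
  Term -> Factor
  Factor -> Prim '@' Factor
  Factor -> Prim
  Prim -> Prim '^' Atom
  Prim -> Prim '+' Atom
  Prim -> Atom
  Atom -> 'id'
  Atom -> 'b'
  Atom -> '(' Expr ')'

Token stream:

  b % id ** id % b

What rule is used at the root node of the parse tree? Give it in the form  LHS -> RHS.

Expr -> Expr '%' Term

[Expr [Expr [Expr [Term [Factor [Prim [Atom b]]]]] % [Term [Factor [Prim [Atom id]]] ** [Term [Factor [Prim [Atom id]]]]]] % [Term [Factor [Prim [Atom b]]]]]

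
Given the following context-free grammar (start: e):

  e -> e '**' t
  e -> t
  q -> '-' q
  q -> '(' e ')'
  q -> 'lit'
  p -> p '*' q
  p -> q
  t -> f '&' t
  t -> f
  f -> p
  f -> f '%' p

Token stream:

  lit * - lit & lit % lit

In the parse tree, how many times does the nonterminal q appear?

[e [t [f [p [p [q lit]] * [q - [q lit]]]] & [t [f [f [p [q lit]]] % [p [q lit]]]]]]

5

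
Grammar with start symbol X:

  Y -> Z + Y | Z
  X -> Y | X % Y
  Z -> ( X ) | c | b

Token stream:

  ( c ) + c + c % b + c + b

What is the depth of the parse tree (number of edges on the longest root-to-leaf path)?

7

[X [X [Y [Z ( [X [Y [Z c]]] )] + [Y [Z c] + [Y [Z c]]]]] % [Y [Z b] + [Y [Z c] + [Y [Z b]]]]]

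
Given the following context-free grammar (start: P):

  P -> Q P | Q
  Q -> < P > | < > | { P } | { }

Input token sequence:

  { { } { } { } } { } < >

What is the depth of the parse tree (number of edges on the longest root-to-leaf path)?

[P [Q { [P [Q { }] [P [Q { }] [P [Q { }]]]] }] [P [Q { }] [P [Q < >]]]]

6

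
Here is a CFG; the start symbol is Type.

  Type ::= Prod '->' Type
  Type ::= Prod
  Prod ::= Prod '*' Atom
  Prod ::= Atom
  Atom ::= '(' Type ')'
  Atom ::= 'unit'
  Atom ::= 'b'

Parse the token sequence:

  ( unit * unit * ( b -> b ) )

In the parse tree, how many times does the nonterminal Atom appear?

[Type [Prod [Atom ( [Type [Prod [Prod [Prod [Atom unit]] * [Atom unit]] * [Atom ( [Type [Prod [Atom b]] -> [Type [Prod [Atom b]]]] )]]] )]]]

6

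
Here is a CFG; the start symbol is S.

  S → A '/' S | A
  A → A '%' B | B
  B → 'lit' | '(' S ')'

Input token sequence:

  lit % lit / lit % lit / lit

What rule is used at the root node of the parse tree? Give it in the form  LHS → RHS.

[S [A [A [B lit]] % [B lit]] / [S [A [A [B lit]] % [B lit]] / [S [A [B lit]]]]]

S → A '/' S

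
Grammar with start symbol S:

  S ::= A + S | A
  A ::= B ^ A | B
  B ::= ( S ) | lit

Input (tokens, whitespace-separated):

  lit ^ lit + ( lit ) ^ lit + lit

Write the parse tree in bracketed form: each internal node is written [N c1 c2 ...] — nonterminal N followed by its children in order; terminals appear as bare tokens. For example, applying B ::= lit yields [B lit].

S
A + S
B ^ A + S
lit ^ A + S
lit ^ B + S
lit ^ lit + S
lit ^ lit + A + S
lit ^ lit + B ^ A + S
lit ^ lit + ( S ) ^ A + S
lit ^ lit + ( A ) ^ A + S
lit ^ lit + ( B ) ^ A + S
lit ^ lit + ( lit ) ^ A + S
lit ^ lit + ( lit ) ^ B + S
lit ^ lit + ( lit ) ^ lit + S
lit ^ lit + ( lit ) ^ lit + A
lit ^ lit + ( lit ) ^ lit + B
lit ^ lit + ( lit ) ^ lit + lit

[S [A [B lit] ^ [A [B lit]]] + [S [A [B ( [S [A [B lit]]] )] ^ [A [B lit]]] + [S [A [B lit]]]]]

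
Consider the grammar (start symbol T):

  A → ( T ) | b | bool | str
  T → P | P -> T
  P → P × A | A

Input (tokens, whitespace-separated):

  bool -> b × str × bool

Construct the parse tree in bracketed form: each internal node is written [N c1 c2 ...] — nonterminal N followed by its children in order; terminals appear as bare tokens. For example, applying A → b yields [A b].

T
P -> T
A -> T
bool -> T
bool -> P
bool -> P × A
bool -> P × A × A
bool -> A × A × A
bool -> b × A × A
bool -> b × str × A
bool -> b × str × bool

[T [P [A bool]] -> [T [P [P [P [A b]] × [A str]] × [A bool]]]]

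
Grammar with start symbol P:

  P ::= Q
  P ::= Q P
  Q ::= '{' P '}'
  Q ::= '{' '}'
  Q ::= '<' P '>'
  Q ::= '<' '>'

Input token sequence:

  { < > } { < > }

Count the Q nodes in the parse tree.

4

[P [Q { [P [Q < >]] }] [P [Q { [P [Q < >]] }]]]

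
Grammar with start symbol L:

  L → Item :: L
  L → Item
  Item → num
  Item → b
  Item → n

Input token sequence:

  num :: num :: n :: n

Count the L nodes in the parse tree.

4

[L [Item num] :: [L [Item num] :: [L [Item n] :: [L [Item n]]]]]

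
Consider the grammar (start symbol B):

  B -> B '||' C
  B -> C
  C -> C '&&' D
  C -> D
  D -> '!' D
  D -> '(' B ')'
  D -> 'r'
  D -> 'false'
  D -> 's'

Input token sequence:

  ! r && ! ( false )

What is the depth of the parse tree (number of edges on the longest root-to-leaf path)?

[B [C [C [D ! [D r]]] && [D ! [D ( [B [C [D false]]] )]]]]

7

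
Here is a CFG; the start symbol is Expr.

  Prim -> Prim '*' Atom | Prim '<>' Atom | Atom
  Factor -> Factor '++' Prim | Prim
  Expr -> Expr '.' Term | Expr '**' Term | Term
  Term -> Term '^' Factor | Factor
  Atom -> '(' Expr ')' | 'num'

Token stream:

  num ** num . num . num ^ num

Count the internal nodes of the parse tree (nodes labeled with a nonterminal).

24

[Expr [Expr [Expr [Expr [Term [Factor [Prim [Atom num]]]]] ** [Term [Factor [Prim [Atom num]]]]] . [Term [Factor [Prim [Atom num]]]]] . [Term [Term [Factor [Prim [Atom num]]]] ^ [Factor [Prim [Atom num]]]]]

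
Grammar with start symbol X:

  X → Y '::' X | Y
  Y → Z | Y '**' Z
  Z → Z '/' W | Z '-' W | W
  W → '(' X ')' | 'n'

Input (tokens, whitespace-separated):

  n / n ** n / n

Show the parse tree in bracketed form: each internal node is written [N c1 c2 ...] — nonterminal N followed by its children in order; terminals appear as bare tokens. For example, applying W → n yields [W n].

[X [Y [Y [Z [Z [W n]] / [W n]]] ** [Z [Z [W n]] / [W n]]]]

X
Y
Y ** Z
Z ** Z
Z / W ** Z
W / W ** Z
n / W ** Z
n / n ** Z
n / n ** Z / W
n / n ** W / W
n / n ** n / W
n / n ** n / n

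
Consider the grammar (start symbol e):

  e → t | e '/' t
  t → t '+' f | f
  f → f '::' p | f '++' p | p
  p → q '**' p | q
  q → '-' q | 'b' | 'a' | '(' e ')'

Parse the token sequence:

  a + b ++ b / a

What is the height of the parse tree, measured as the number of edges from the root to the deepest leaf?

7

[e [e [t [t [f [p [q a]]]] + [f [f [p [q b]]] ++ [p [q b]]]]] / [t [f [p [q a]]]]]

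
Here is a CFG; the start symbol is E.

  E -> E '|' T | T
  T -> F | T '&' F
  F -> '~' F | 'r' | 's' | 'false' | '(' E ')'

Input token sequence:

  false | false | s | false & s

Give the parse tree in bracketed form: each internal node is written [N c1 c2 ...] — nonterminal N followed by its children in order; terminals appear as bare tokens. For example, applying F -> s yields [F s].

E
E | T
E | T | T
E | T | T | T
T | T | T | T
F | T | T | T
false | T | T | T
false | F | T | T
false | false | T | T
false | false | F | T
false | false | s | T
false | false | s | T & F
false | false | s | F & F
false | false | s | false & F
false | false | s | false & s

[E [E [E [E [T [F false]]] | [T [F false]]] | [T [F s]]] | [T [T [F false]] & [F s]]]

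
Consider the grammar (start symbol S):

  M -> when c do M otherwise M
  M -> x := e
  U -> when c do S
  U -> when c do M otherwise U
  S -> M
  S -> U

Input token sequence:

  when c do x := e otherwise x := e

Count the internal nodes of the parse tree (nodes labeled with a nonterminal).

[S [M when c do [M x := e] otherwise [M x := e]]]

4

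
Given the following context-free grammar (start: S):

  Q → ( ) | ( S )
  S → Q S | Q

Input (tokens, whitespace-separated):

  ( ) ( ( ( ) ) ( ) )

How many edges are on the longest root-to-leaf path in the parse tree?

[S [Q ( )] [S [Q ( [S [Q ( [S [Q ( )]] )] [S [Q ( )]]] )]]]

7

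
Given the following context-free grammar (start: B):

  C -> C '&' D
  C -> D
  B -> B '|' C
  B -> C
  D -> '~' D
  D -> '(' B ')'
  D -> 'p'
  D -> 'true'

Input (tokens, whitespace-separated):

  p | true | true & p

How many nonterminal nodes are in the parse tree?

11

[B [B [B [C [D p]]] | [C [D true]]] | [C [C [D true]] & [D p]]]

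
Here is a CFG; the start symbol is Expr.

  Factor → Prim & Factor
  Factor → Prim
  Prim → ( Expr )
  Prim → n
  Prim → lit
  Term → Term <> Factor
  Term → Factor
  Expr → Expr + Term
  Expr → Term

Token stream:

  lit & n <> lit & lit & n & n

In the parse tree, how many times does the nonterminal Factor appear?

[Expr [Term [Term [Factor [Prim lit] & [Factor [Prim n]]]] <> [Factor [Prim lit] & [Factor [Prim lit] & [Factor [Prim n] & [Factor [Prim n]]]]]]]

6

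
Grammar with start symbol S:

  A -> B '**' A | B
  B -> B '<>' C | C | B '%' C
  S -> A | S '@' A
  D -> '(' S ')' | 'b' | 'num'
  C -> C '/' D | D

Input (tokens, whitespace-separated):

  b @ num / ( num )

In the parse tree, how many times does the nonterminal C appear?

4

[S [S [A [B [C [D b]]]]] @ [A [B [C [C [D num]] / [D ( [S [A [B [C [D num]]]]] )]]]]]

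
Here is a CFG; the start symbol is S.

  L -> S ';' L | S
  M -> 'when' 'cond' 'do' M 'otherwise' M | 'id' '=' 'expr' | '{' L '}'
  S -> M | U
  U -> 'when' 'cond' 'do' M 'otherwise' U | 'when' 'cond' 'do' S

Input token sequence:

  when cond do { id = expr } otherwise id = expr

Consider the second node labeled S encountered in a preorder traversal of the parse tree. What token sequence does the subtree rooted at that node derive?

id = expr

[S [M when cond do [M { [L [S [M id = expr]]] }] otherwise [M id = expr]]]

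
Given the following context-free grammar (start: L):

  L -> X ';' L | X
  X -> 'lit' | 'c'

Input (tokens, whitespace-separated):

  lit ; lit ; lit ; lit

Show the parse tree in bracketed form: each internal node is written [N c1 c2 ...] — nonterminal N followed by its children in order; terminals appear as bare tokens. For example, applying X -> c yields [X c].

[L [X lit] ; [L [X lit] ; [L [X lit] ; [L [X lit]]]]]

L
X ; L
lit ; L
lit ; X ; L
lit ; lit ; L
lit ; lit ; X ; L
lit ; lit ; lit ; L
lit ; lit ; lit ; X
lit ; lit ; lit ; lit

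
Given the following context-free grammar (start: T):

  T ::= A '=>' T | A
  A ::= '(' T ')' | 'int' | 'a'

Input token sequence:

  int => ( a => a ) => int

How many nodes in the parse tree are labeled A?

[T [A int] => [T [A ( [T [A a] => [T [A a]]] )] => [T [A int]]]]

5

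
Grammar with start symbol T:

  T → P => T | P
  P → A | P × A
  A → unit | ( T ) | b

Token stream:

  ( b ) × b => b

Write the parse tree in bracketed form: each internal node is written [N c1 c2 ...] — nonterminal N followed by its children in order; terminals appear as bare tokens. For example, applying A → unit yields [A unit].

[T [P [P [A ( [T [P [A b]]] )]] × [A b]] => [T [P [A b]]]]

T
P => T
P × A => T
A × A => T
( T ) × A => T
( P ) × A => T
( A ) × A => T
( b ) × A => T
( b ) × b => T
( b ) × b => P
( b ) × b => A
( b ) × b => b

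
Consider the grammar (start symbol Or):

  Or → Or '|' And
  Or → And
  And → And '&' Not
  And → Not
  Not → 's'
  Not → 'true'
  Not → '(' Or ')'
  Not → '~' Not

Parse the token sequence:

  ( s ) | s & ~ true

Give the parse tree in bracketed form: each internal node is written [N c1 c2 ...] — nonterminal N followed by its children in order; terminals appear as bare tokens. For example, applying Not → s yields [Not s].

[Or [Or [And [Not ( [Or [And [Not s]]] )]]] | [And [And [Not s]] & [Not ~ [Not true]]]]

Or
Or | And
And | And
Not | And
( Or ) | And
( And ) | And
( Not ) | And
( s ) | And
( s ) | And & Not
( s ) | Not & Not
( s ) | s & Not
( s ) | s & ~ Not
( s ) | s & ~ true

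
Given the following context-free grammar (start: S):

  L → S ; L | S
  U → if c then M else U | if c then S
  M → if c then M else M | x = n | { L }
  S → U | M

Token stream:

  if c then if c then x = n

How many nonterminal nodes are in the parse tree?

6

[S [U if c then [S [U if c then [S [M x = n]]]]]]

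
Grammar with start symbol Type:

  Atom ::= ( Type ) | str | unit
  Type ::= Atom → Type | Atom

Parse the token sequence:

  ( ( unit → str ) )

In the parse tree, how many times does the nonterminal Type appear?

4

[Type [Atom ( [Type [Atom ( [Type [Atom unit] → [Type [Atom str]]] )]] )]]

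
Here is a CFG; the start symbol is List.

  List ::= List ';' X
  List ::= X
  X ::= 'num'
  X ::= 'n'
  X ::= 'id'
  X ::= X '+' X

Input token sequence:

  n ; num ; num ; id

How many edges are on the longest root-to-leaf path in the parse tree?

[List [List [List [List [X n]] ; [X num]] ; [X num]] ; [X id]]

5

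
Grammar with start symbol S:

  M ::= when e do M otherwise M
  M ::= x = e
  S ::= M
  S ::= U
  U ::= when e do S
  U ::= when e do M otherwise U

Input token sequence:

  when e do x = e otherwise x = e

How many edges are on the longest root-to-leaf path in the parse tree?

[S [M when e do [M x = e] otherwise [M x = e]]]

3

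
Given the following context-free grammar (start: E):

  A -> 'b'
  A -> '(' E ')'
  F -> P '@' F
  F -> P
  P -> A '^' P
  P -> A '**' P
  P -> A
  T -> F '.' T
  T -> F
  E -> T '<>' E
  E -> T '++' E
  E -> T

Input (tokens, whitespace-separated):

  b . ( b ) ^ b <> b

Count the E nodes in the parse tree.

3

[E [T [F [P [A b]]] . [T [F [P [A ( [E [T [F [P [A b]]]]] )] ^ [P [A b]]]]]] <> [E [T [F [P [A b]]]]]]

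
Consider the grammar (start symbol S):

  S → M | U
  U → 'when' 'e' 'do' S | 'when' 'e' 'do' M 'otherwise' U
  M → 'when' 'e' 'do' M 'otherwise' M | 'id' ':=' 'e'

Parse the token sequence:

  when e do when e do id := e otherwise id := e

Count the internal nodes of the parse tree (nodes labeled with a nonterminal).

6

[S [U when e do [S [M when e do [M id := e] otherwise [M id := e]]]]]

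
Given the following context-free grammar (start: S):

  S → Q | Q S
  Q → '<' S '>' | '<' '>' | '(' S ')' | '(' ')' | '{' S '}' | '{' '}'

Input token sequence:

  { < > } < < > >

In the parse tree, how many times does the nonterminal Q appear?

4

[S [Q { [S [Q < >]] }] [S [Q < [S [Q < >]] >]]]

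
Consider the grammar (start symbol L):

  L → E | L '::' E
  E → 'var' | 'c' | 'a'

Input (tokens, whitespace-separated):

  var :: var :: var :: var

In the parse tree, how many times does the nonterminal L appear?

4

[L [L [L [L [E var]] :: [E var]] :: [E var]] :: [E var]]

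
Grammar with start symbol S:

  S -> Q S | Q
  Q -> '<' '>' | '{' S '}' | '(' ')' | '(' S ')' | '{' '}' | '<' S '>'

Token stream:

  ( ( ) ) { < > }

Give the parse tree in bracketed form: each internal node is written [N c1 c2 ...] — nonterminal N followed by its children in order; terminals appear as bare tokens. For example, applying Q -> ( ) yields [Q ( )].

S
Q S
( S ) S
( Q ) S
( ( ) ) S
( ( ) ) Q
( ( ) ) { S }
( ( ) ) { Q }
( ( ) ) { < > }

[S [Q ( [S [Q ( )]] )] [S [Q { [S [Q < >]] }]]]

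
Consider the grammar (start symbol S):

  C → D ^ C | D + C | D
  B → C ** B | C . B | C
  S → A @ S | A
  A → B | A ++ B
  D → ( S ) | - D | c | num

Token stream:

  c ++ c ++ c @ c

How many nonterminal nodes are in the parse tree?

18

[S [A [A [A [B [C [D c]]]] ++ [B [C [D c]]]] ++ [B [C [D c]]]] @ [S [A [B [C [D c]]]]]]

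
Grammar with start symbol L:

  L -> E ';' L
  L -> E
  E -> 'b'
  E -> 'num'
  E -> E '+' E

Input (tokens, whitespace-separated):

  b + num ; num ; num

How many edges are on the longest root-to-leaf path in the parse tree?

4

[L [E [E b] + [E num]] ; [L [E num] ; [L [E num]]]]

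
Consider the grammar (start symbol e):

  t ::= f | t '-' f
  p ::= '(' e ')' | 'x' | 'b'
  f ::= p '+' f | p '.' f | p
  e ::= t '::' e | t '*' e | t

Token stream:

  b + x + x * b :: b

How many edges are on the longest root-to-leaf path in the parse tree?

6

[e [t [f [p b] + [f [p x] + [f [p x]]]]] * [e [t [f [p b]]] :: [e [t [f [p b]]]]]]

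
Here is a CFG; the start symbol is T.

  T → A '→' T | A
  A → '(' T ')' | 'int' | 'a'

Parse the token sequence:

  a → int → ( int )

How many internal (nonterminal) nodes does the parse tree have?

8

[T [A a] → [T [A int] → [T [A ( [T [A int]] )]]]]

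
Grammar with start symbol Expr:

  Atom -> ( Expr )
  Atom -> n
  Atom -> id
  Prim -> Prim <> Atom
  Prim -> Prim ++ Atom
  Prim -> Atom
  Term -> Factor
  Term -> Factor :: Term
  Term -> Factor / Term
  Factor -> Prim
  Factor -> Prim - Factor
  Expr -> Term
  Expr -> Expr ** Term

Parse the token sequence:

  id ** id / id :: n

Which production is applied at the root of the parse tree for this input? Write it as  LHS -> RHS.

Expr -> Expr ** Term

[Expr [Expr [Term [Factor [Prim [Atom id]]]]] ** [Term [Factor [Prim [Atom id]]] / [Term [Factor [Prim [Atom id]]] :: [Term [Factor [Prim [Atom n]]]]]]]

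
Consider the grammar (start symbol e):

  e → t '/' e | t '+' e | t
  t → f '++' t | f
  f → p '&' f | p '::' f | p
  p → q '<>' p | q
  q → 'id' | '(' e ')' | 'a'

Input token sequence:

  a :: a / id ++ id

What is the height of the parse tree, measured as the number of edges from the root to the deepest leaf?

[e [t [f [p [q a]] :: [f [p [q a]]]]] / [e [t [f [p [q id]]] ++ [t [f [p [q id]]]]]]]

7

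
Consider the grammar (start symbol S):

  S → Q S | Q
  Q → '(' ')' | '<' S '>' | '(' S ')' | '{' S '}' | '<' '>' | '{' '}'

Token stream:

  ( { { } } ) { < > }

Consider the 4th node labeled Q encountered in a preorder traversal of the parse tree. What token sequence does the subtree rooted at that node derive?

{ < > }

[S [Q ( [S [Q { [S [Q { }]] }]] )] [S [Q { [S [Q < >]] }]]]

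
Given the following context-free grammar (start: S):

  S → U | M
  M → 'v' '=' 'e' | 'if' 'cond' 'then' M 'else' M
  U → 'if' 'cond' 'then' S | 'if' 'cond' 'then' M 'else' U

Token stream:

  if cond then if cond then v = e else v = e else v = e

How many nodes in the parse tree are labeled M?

5

[S [M if cond then [M if cond then [M v = e] else [M v = e]] else [M v = e]]]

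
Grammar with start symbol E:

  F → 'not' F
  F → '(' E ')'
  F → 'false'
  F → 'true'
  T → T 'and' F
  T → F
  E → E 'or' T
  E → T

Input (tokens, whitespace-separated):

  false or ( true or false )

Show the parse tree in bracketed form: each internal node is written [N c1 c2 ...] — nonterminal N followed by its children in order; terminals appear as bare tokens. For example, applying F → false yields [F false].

[E [E [T [F false]]] or [T [F ( [E [E [T [F true]]] or [T [F false]]] )]]]

E
E or T
T or T
F or T
false or T
false or F
false or ( E )
false or ( E or T )
false or ( T or T )
false or ( F or T )
false or ( true or T )
false or ( true or F )
false or ( true or false )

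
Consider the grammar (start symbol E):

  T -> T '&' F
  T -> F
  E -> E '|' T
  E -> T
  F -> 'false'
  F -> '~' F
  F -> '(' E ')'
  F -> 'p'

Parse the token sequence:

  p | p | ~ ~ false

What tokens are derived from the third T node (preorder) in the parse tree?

[E [E [E [T [F p]]] | [T [F p]]] | [T [F ~ [F ~ [F false]]]]]

~ ~ false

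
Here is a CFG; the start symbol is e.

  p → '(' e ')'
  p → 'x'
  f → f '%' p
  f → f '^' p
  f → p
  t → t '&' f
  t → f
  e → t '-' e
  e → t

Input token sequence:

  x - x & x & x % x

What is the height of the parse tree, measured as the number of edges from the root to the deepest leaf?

[e [t [f [p x]]] - [e [t [t [t [f [p x]]] & [f [p x]]] & [f [f [p x]] % [p x]]]]]

7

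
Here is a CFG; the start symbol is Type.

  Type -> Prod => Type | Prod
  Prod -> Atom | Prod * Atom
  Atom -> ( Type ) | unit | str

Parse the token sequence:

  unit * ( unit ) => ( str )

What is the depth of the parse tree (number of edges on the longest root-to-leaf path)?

[Type [Prod [Prod [Atom unit]] * [Atom ( [Type [Prod [Atom unit]]] )]] => [Type [Prod [Atom ( [Type [Prod [Atom str]]] )]]]]

7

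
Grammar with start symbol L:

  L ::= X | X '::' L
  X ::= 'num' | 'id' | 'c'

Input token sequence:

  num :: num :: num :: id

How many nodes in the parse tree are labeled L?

[L [X num] :: [L [X num] :: [L [X num] :: [L [X id]]]]]

4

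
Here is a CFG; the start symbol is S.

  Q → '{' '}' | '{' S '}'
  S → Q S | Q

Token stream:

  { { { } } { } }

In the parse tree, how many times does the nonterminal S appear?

4

[S [Q { [S [Q { [S [Q { }]] }] [S [Q { }]]] }]]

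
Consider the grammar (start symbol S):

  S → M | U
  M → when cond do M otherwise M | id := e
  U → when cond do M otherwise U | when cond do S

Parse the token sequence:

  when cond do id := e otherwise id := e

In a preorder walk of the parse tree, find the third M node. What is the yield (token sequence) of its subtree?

[S [M when cond do [M id := e] otherwise [M id := e]]]

id := e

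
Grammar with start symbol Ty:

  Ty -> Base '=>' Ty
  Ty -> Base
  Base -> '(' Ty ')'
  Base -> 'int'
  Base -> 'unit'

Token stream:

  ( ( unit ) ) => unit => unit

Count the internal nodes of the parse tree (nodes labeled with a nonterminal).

[Ty [Base ( [Ty [Base ( [Ty [Base unit]] )]] )] => [Ty [Base unit] => [Ty [Base unit]]]]

10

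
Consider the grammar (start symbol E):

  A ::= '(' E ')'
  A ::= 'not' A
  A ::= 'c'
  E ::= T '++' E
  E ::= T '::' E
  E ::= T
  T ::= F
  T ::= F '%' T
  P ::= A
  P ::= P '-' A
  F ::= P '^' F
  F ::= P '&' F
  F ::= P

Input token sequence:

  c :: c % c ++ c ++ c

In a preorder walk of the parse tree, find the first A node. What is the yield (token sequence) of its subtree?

c

[E [T [F [P [A c]]]] :: [E [T [F [P [A c]]] % [T [F [P [A c]]]]] ++ [E [T [F [P [A c]]]] ++ [E [T [F [P [A c]]]]]]]]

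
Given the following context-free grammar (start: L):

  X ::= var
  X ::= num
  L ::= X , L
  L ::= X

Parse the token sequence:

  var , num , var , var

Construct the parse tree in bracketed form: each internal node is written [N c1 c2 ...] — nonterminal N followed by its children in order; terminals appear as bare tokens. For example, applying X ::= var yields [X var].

[L [X var] , [L [X num] , [L [X var] , [L [X var]]]]]

L
X , L
var , L
var , X , L
var , num , L
var , num , X , L
var , num , var , L
var , num , var , X
var , num , var , var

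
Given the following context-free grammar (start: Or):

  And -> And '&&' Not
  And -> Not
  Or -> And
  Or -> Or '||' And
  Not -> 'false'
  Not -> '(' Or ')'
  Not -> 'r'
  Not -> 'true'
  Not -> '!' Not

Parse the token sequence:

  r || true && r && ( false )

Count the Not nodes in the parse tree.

[Or [Or [And [Not r]]] || [And [And [And [Not true]] && [Not r]] && [Not ( [Or [And [Not false]]] )]]]

5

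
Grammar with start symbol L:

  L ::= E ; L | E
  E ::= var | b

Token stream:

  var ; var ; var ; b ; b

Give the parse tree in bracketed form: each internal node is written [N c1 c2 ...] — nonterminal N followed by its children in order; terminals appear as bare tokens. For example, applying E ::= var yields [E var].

L
E ; L
var ; L
var ; E ; L
var ; var ; L
var ; var ; E ; L
var ; var ; var ; L
var ; var ; var ; E ; L
var ; var ; var ; b ; L
var ; var ; var ; b ; E
var ; var ; var ; b ; b

[L [E var] ; [L [E var] ; [L [E var] ; [L [E b] ; [L [E b]]]]]]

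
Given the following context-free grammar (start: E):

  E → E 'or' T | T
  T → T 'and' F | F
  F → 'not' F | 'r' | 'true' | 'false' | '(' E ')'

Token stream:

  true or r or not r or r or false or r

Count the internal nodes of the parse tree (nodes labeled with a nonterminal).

19

[E [E [E [E [E [E [T [F true]]] or [T [F r]]] or [T [F not [F r]]]] or [T [F r]]] or [T [F false]]] or [T [F r]]]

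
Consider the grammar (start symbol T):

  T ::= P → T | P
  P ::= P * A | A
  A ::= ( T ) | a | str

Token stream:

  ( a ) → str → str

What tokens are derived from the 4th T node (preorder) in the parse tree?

[T [P [A ( [T [P [A a]]] )]] → [T [P [A str]] → [T [P [A str]]]]]

str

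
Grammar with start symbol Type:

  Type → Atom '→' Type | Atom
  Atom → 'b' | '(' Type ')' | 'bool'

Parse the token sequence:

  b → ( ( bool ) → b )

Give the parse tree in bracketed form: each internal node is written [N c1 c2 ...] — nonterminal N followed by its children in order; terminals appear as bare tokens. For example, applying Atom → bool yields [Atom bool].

[Type [Atom b] → [Type [Atom ( [Type [Atom ( [Type [Atom bool]] )] → [Type [Atom b]]] )]]]

Type
Atom → Type
b → Type
b → Atom
b → ( Type )
b → ( Atom → Type )
b → ( ( Type ) → Type )
b → ( ( Atom ) → Type )
b → ( ( bool ) → Type )
b → ( ( bool ) → Atom )
b → ( ( bool ) → b )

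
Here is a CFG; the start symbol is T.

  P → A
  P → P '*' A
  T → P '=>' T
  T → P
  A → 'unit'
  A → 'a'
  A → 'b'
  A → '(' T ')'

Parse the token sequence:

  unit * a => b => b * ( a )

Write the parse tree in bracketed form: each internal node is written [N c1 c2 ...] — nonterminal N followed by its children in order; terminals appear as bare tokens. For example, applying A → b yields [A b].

[T [P [P [A unit]] * [A a]] => [T [P [A b]] => [T [P [P [A b]] * [A ( [T [P [A a]]] )]]]]]

T
P => T
P * A => T
A * A => T
unit * A => T
unit * a => T
unit * a => P => T
unit * a => A => T
unit * a => b => T
unit * a => b => P
unit * a => b => P * A
unit * a => b => A * A
unit * a => b => b * A
unit * a => b => b * ( T )
unit * a => b => b * ( P )
unit * a => b => b * ( A )
unit * a => b => b * ( a )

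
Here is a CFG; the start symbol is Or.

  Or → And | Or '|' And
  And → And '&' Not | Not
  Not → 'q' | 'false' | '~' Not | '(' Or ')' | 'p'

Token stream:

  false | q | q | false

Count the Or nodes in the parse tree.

4

[Or [Or [Or [Or [And [Not false]]] | [And [Not q]]] | [And [Not q]]] | [And [Not false]]]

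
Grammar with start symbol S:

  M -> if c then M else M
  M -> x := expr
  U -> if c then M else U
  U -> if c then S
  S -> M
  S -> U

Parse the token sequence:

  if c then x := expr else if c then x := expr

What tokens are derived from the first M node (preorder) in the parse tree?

x := expr

[S [U if c then [M x := expr] else [U if c then [S [M x := expr]]]]]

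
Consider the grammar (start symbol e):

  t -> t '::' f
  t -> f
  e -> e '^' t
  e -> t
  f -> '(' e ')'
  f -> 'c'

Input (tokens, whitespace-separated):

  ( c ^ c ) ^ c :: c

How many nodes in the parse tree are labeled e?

[e [e [t [f ( [e [e [t [f c]]] ^ [t [f c]]] )]]] ^ [t [t [f c]] :: [f c]]]

4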